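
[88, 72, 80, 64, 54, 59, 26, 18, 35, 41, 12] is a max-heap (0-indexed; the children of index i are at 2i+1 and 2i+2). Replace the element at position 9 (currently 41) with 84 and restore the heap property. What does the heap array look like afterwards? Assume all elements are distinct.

[88, 84, 80, 64, 72, 59, 26, 18, 35, 54, 12]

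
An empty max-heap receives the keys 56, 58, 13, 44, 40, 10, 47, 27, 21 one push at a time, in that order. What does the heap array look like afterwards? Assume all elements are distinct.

[58, 56, 47, 44, 40, 10, 13, 27, 21]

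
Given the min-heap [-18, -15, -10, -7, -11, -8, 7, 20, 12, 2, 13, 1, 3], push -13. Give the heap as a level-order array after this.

append -13 at index 13 → [-18, -15, -10, -7, -11, -8, 7, 20, 12, 2, 13, 1, 3, -13]
-13 < parent 7 at index 6, swap → [-18, -15, -10, -7, -11, -8, -13, 20, 12, 2, 13, 1, 3, 7]
-13 < parent -10 at index 2, swap → [-18, -15, -13, -7, -11, -8, -10, 20, 12, 2, 13, 1, 3, 7]

[-18, -15, -13, -7, -11, -8, -10, 20, 12, 2, 13, 1, 3, 7]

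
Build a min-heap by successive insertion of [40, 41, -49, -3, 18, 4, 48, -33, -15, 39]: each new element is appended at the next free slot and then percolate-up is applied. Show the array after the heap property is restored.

Insert 40:
  append 40 at index 0 → [40] (no swap needed)
Insert 41:
  append 41 at index 1 → [40, 41] (no swap needed)
Insert -49:
  append -49 at index 2 → [40, 41, -49]
  -49 < parent 40 at index 0, swap → [-49, 41, 40]
Insert -3:
  append -3 at index 3 → [-49, 41, 40, -3]
  -3 < parent 41 at index 1, swap → [-49, -3, 40, 41]
Insert 18:
  append 18 at index 4 → [-49, -3, 40, 41, 18] (no swap needed)
Insert 4:
  append 4 at index 5 → [-49, -3, 40, 41, 18, 4]
  4 < parent 40 at index 2, swap → [-49, -3, 4, 41, 18, 40]
Insert 48:
  append 48 at index 6 → [-49, -3, 4, 41, 18, 40, 48] (no swap needed)
Insert -33:
  append -33 at index 7 → [-49, -3, 4, 41, 18, 40, 48, -33]
  -33 < parent 41 at index 3, swap → [-49, -3, 4, -33, 18, 40, 48, 41]
  -33 < parent -3 at index 1, swap → [-49, -33, 4, -3, 18, 40, 48, 41]
Insert -15:
  append -15 at index 8 → [-49, -33, 4, -3, 18, 40, 48, 41, -15]
  -15 < parent -3 at index 3, swap → [-49, -33, 4, -15, 18, 40, 48, 41, -3]
Insert 39:
  append 39 at index 9 → [-49, -33, 4, -15, 18, 40, 48, 41, -3, 39] (no swap needed)

[-49, -33, 4, -15, 18, 40, 48, 41, -3, 39]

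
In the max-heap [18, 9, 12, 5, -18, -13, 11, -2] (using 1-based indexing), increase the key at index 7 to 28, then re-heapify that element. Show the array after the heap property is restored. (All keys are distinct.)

[28, 9, 18, 5, -18, -13, 12, -2]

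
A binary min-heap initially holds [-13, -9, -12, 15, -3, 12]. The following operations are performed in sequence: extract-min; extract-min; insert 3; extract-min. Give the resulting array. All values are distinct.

extract-min → returns -13:
  remove root -13; move last element 12 to root → [12, -9, -12, 15, -3]
  12 vs smaller child -12 at index 2, swap → [-12, -9, 12, 15, -3]
extract-min → returns -12:
  remove root -12; move last element -3 to root → [-3, -9, 12, 15]
  -3 vs smaller child -9 at index 1, swap → [-9, -3, 12, 15]
insert 3:
  append 3 at index 4 → [-9, -3, 12, 15, 3] (no swap needed)
extract-min → returns -9:
  remove root -9; move last element 3 to root → [3, -3, 12, 15]
  3 vs smaller child -3 at index 1, swap → [-3, 3, 12, 15]

[-3, 3, 12, 15]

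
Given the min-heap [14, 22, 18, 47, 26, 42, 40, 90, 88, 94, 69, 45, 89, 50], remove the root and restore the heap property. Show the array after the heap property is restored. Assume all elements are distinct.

[18, 22, 40, 47, 26, 42, 50, 90, 88, 94, 69, 45, 89]

remove root 14; move last element 50 to root → [50, 22, 18, 47, 26, 42, 40, 90, 88, 94, 69, 45, 89]
50 vs smaller child 18 at index 2, swap → [18, 22, 50, 47, 26, 42, 40, 90, 88, 94, 69, 45, 89]
50 vs smaller child 40 at index 6, swap → [18, 22, 40, 47, 26, 42, 50, 90, 88, 94, 69, 45, 89]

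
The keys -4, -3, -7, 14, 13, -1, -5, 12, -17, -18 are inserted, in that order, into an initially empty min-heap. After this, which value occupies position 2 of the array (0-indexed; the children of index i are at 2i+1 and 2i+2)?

Insert -4:
  append -4 at index 0 → [-4] (no swap needed)
Insert -3:
  append -3 at index 1 → [-4, -3] (no swap needed)
Insert -7:
  append -7 at index 2 → [-4, -3, -7]
  -7 < parent -4 at index 0, swap → [-7, -3, -4]
Insert 14:
  append 14 at index 3 → [-7, -3, -4, 14] (no swap needed)
Insert 13:
  append 13 at index 4 → [-7, -3, -4, 14, 13] (no swap needed)
Insert -1:
  append -1 at index 5 → [-7, -3, -4, 14, 13, -1] (no swap needed)
Insert -5:
  append -5 at index 6 → [-7, -3, -4, 14, 13, -1, -5]
  -5 < parent -4 at index 2, swap → [-7, -3, -5, 14, 13, -1, -4]
Insert 12:
  append 12 at index 7 → [-7, -3, -5, 14, 13, -1, -4, 12]
  12 < parent 14 at index 3, swap → [-7, -3, -5, 12, 13, -1, -4, 14]
Insert -17:
  append -17 at index 8 → [-7, -3, -5, 12, 13, -1, -4, 14, -17]
  -17 < parent 12 at index 3, swap → [-7, -3, -5, -17, 13, -1, -4, 14, 12]
  -17 < parent -3 at index 1, swap → [-7, -17, -5, -3, 13, -1, -4, 14, 12]
  -17 < parent -7 at index 0, swap → [-17, -7, -5, -3, 13, -1, -4, 14, 12]
Insert -18:
  append -18 at index 9 → [-17, -7, -5, -3, 13, -1, -4, 14, 12, -18]
  -18 < parent 13 at index 4, swap → [-17, -7, -5, -3, -18, -1, -4, 14, 12, 13]
  -18 < parent -7 at index 1, swap → [-17, -18, -5, -3, -7, -1, -4, 14, 12, 13]
  -18 < parent -17 at index 0, swap → [-18, -17, -5, -3, -7, -1, -4, 14, 12, 13]
resulting array: [-18, -17, -5, -3, -7, -1, -4, 14, 12, 13]

-5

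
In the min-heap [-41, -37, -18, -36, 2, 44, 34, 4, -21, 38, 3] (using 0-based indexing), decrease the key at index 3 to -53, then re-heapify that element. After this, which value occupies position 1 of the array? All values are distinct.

-41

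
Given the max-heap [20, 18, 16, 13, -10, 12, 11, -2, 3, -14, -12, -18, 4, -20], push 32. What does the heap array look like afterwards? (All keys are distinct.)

[32, 18, 20, 13, -10, 12, 16, -2, 3, -14, -12, -18, 4, -20, 11]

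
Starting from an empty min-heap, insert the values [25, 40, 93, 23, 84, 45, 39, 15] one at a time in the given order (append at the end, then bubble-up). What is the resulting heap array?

Insert 25:
  append 25 at index 0 → [25] (no swap needed)
Insert 40:
  append 40 at index 1 → [25, 40] (no swap needed)
Insert 93:
  append 93 at index 2 → [25, 40, 93] (no swap needed)
Insert 23:
  append 23 at index 3 → [25, 40, 93, 23]
  23 < parent 40 at index 1, swap → [25, 23, 93, 40]
  23 < parent 25 at index 0, swap → [23, 25, 93, 40]
Insert 84:
  append 84 at index 4 → [23, 25, 93, 40, 84] (no swap needed)
Insert 45:
  append 45 at index 5 → [23, 25, 93, 40, 84, 45]
  45 < parent 93 at index 2, swap → [23, 25, 45, 40, 84, 93]
Insert 39:
  append 39 at index 6 → [23, 25, 45, 40, 84, 93, 39]
  39 < parent 45 at index 2, swap → [23, 25, 39, 40, 84, 93, 45]
Insert 15:
  append 15 at index 7 → [23, 25, 39, 40, 84, 93, 45, 15]
  15 < parent 40 at index 3, swap → [23, 25, 39, 15, 84, 93, 45, 40]
  15 < parent 25 at index 1, swap → [23, 15, 39, 25, 84, 93, 45, 40]
  15 < parent 23 at index 0, swap → [15, 23, 39, 25, 84, 93, 45, 40]

[15, 23, 39, 25, 84, 93, 45, 40]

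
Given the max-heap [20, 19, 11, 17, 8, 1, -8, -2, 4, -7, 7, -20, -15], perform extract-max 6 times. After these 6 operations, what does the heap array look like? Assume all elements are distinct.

[4, -2, 1, -15, -7, -20, -8]

extract-max #1 returns 20:
  remove root 20; move last element -15 to root → [-15, 19, 11, 17, 8, 1, -8, -2, 4, -7, 7, -20]
  -15 vs larger child 19 at index 1, swap → [19, -15, 11, 17, 8, 1, -8, -2, 4, -7, 7, -20]
  -15 vs larger child 17 at index 3, swap → [19, 17, 11, -15, 8, 1, -8, -2, 4, -7, 7, -20]
  -15 vs larger child 4 at index 8, swap → [19, 17, 11, 4, 8, 1, -8, -2, -15, -7, 7, -20]
extract-max #2 returns 19:
  remove root 19; move last element -20 to root → [-20, 17, 11, 4, 8, 1, -8, -2, -15, -7, 7]
  -20 vs larger child 17 at index 1, swap → [17, -20, 11, 4, 8, 1, -8, -2, -15, -7, 7]
  -20 vs larger child 8 at index 4, swap → [17, 8, 11, 4, -20, 1, -8, -2, -15, -7, 7]
  -20 vs larger child 7 at index 10, swap → [17, 8, 11, 4, 7, 1, -8, -2, -15, -7, -20]
extract-max #3 returns 17:
  remove root 17; move last element -20 to root → [-20, 8, 11, 4, 7, 1, -8, -2, -15, -7]
  -20 vs larger child 11 at index 2, swap → [11, 8, -20, 4, 7, 1, -8, -2, -15, -7]
  -20 vs larger child 1 at index 5, swap → [11, 8, 1, 4, 7, -20, -8, -2, -15, -7]
extract-max #4 returns 11:
  remove root 11; move last element -7 to root → [-7, 8, 1, 4, 7, -20, -8, -2, -15]
  -7 vs larger child 8 at index 1, swap → [8, -7, 1, 4, 7, -20, -8, -2, -15]
  -7 vs larger child 7 at index 4, swap → [8, 7, 1, 4, -7, -20, -8, -2, -15]
extract-max #5 returns 8:
  remove root 8; move last element -15 to root → [-15, 7, 1, 4, -7, -20, -8, -2]
  -15 vs larger child 7 at index 1, swap → [7, -15, 1, 4, -7, -20, -8, -2]
  -15 vs larger child 4 at index 3, swap → [7, 4, 1, -15, -7, -20, -8, -2]
  -15 vs only child -2 at index 7, swap → [7, 4, 1, -2, -7, -20, -8, -15]
extract-max #6 returns 7:
  remove root 7; move last element -15 to root → [-15, 4, 1, -2, -7, -20, -8]
  -15 vs larger child 4 at index 1, swap → [4, -15, 1, -2, -7, -20, -8]
  -15 vs larger child -2 at index 3, swap → [4, -2, 1, -15, -7, -20, -8]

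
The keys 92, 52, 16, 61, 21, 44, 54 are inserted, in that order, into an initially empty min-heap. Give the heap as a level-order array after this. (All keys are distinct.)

Insert 92:
  append 92 at index 0 → [92] (no swap needed)
Insert 52:
  append 52 at index 1 → [92, 52]
  52 < parent 92 at index 0, swap → [52, 92]
Insert 16:
  append 16 at index 2 → [52, 92, 16]
  16 < parent 52 at index 0, swap → [16, 92, 52]
Insert 61:
  append 61 at index 3 → [16, 92, 52, 61]
  61 < parent 92 at index 1, swap → [16, 61, 52, 92]
Insert 21:
  append 21 at index 4 → [16, 61, 52, 92, 21]
  21 < parent 61 at index 1, swap → [16, 21, 52, 92, 61]
Insert 44:
  append 44 at index 5 → [16, 21, 52, 92, 61, 44]
  44 < parent 52 at index 2, swap → [16, 21, 44, 92, 61, 52]
Insert 54:
  append 54 at index 6 → [16, 21, 44, 92, 61, 52, 54] (no swap needed)

[16, 21, 44, 92, 61, 52, 54]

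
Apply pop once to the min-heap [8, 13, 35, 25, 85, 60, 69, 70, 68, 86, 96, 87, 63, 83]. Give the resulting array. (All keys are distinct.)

[13, 25, 35, 68, 85, 60, 69, 70, 83, 86, 96, 87, 63]

remove root 8; move last element 83 to root → [83, 13, 35, 25, 85, 60, 69, 70, 68, 86, 96, 87, 63]
83 vs smaller child 13 at index 1, swap → [13, 83, 35, 25, 85, 60, 69, 70, 68, 86, 96, 87, 63]
83 vs smaller child 25 at index 3, swap → [13, 25, 35, 83, 85, 60, 69, 70, 68, 86, 96, 87, 63]
83 vs smaller child 68 at index 8, swap → [13, 25, 35, 68, 85, 60, 69, 70, 83, 86, 96, 87, 63]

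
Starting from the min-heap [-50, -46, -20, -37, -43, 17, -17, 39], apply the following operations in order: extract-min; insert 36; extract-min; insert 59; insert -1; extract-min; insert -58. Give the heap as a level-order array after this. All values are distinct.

extract-min → returns -50:
  remove root -50; move last element 39 to root → [39, -46, -20, -37, -43, 17, -17]
  39 vs smaller child -46 at index 1, swap → [-46, 39, -20, -37, -43, 17, -17]
  39 vs smaller child -43 at index 4, swap → [-46, -43, -20, -37, 39, 17, -17]
insert 36:
  append 36 at index 7 → [-46, -43, -20, -37, 39, 17, -17, 36] (no swap needed)
extract-min → returns -46:
  remove root -46; move last element 36 to root → [36, -43, -20, -37, 39, 17, -17]
  36 vs smaller child -43 at index 1, swap → [-43, 36, -20, -37, 39, 17, -17]
  36 vs smaller child -37 at index 3, swap → [-43, -37, -20, 36, 39, 17, -17]
insert 59:
  append 59 at index 7 → [-43, -37, -20, 36, 39, 17, -17, 59] (no swap needed)
insert -1:
  append -1 at index 8 → [-43, -37, -20, 36, 39, 17, -17, 59, -1]
  -1 < parent 36 at index 3, swap → [-43, -37, -20, -1, 39, 17, -17, 59, 36]
extract-min → returns -43:
  remove root -43; move last element 36 to root → [36, -37, -20, -1, 39, 17, -17, 59]
  36 vs smaller child -37 at index 1, swap → [-37, 36, -20, -1, 39, 17, -17, 59]
  36 vs smaller child -1 at index 3, swap → [-37, -1, -20, 36, 39, 17, -17, 59]
insert -58:
  append -58 at index 8 → [-37, -1, -20, 36, 39, 17, -17, 59, -58]
  -58 < parent 36 at index 3, swap → [-37, -1, -20, -58, 39, 17, -17, 59, 36]
  -58 < parent -1 at index 1, swap → [-37, -58, -20, -1, 39, 17, -17, 59, 36]
  -58 < parent -37 at index 0, swap → [-58, -37, -20, -1, 39, 17, -17, 59, 36]

[-58, -37, -20, -1, 39, 17, -17, 59, 36]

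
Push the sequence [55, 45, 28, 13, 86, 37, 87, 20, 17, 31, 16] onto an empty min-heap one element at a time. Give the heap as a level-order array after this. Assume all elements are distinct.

[13, 16, 37, 20, 17, 45, 87, 55, 28, 86, 31]

Insert 55:
  append 55 at index 0 → [55] (no swap needed)
Insert 45:
  append 45 at index 1 → [55, 45]
  45 < parent 55 at index 0, swap → [45, 55]
Insert 28:
  append 28 at index 2 → [45, 55, 28]
  28 < parent 45 at index 0, swap → [28, 55, 45]
Insert 13:
  append 13 at index 3 → [28, 55, 45, 13]
  13 < parent 55 at index 1, swap → [28, 13, 45, 55]
  13 < parent 28 at index 0, swap → [13, 28, 45, 55]
Insert 86:
  append 86 at index 4 → [13, 28, 45, 55, 86] (no swap needed)
Insert 37:
  append 37 at index 5 → [13, 28, 45, 55, 86, 37]
  37 < parent 45 at index 2, swap → [13, 28, 37, 55, 86, 45]
Insert 87:
  append 87 at index 6 → [13, 28, 37, 55, 86, 45, 87] (no swap needed)
Insert 20:
  append 20 at index 7 → [13, 28, 37, 55, 86, 45, 87, 20]
  20 < parent 55 at index 3, swap → [13, 28, 37, 20, 86, 45, 87, 55]
  20 < parent 28 at index 1, swap → [13, 20, 37, 28, 86, 45, 87, 55]
Insert 17:
  append 17 at index 8 → [13, 20, 37, 28, 86, 45, 87, 55, 17]
  17 < parent 28 at index 3, swap → [13, 20, 37, 17, 86, 45, 87, 55, 28]
  17 < parent 20 at index 1, swap → [13, 17, 37, 20, 86, 45, 87, 55, 28]
Insert 31:
  append 31 at index 9 → [13, 17, 37, 20, 86, 45, 87, 55, 28, 31]
  31 < parent 86 at index 4, swap → [13, 17, 37, 20, 31, 45, 87, 55, 28, 86]
Insert 16:
  append 16 at index 10 → [13, 17, 37, 20, 31, 45, 87, 55, 28, 86, 16]
  16 < parent 31 at index 4, swap → [13, 17, 37, 20, 16, 45, 87, 55, 28, 86, 31]
  16 < parent 17 at index 1, swap → [13, 16, 37, 20, 17, 45, 87, 55, 28, 86, 31]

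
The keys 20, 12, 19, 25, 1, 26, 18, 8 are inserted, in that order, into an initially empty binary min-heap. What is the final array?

[1, 8, 18, 12, 20, 26, 19, 25]

Insert 20:
  append 20 at index 0 → [20] (no swap needed)
Insert 12:
  append 12 at index 1 → [20, 12]
  12 < parent 20 at index 0, swap → [12, 20]
Insert 19:
  append 19 at index 2 → [12, 20, 19] (no swap needed)
Insert 25:
  append 25 at index 3 → [12, 20, 19, 25] (no swap needed)
Insert 1:
  append 1 at index 4 → [12, 20, 19, 25, 1]
  1 < parent 20 at index 1, swap → [12, 1, 19, 25, 20]
  1 < parent 12 at index 0, swap → [1, 12, 19, 25, 20]
Insert 26:
  append 26 at index 5 → [1, 12, 19, 25, 20, 26] (no swap needed)
Insert 18:
  append 18 at index 6 → [1, 12, 19, 25, 20, 26, 18]
  18 < parent 19 at index 2, swap → [1, 12, 18, 25, 20, 26, 19]
Insert 8:
  append 8 at index 7 → [1, 12, 18, 25, 20, 26, 19, 8]
  8 < parent 25 at index 3, swap → [1, 12, 18, 8, 20, 26, 19, 25]
  8 < parent 12 at index 1, swap → [1, 8, 18, 12, 20, 26, 19, 25]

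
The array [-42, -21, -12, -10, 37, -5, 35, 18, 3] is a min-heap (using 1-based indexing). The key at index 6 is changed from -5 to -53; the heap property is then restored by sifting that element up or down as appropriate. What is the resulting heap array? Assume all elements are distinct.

[-53, -21, -42, -10, 37, -12, 35, 18, 3]

set index 6 from -5 to -53 → [-42, -21, -12, -10, 37, -53, 35, 18, 3]
-53 < parent -12 at index 3, swap → [-42, -21, -53, -10, 37, -12, 35, 18, 3]
-53 < parent -42 at index 1, swap → [-53, -21, -42, -10, 37, -12, 35, 18, 3]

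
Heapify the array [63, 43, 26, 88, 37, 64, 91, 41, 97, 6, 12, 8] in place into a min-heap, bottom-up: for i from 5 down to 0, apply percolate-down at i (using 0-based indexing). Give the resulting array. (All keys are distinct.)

sift down from index 5:
  64 vs only child 8 at index 11, swap → [63, 43, 26, 88, 37, 8, 91, 41, 97, 6, 12, 64]
sift down from index 4:
  37 vs smaller child 6 at index 9, swap → [63, 43, 26, 88, 6, 8, 91, 41, 97, 37, 12, 64]
sift down from index 3:
  88 vs smaller child 41 at index 7, swap → [63, 43, 26, 41, 6, 8, 91, 88, 97, 37, 12, 64]
sift down from index 2:
  26 vs smaller child 8 at index 5, swap → [63, 43, 8, 41, 6, 26, 91, 88, 97, 37, 12, 64]
sift down from index 1:
  43 vs smaller child 6 at index 4, swap → [63, 6, 8, 41, 43, 26, 91, 88, 97, 37, 12, 64]
  43 vs smaller child 12 at index 10, swap → [63, 6, 8, 41, 12, 26, 91, 88, 97, 37, 43, 64]
sift down from index 0:
  63 vs smaller child 6 at index 1, swap → [6, 63, 8, 41, 12, 26, 91, 88, 97, 37, 43, 64]
  63 vs smaller child 12 at index 4, swap → [6, 12, 8, 41, 63, 26, 91, 88, 97, 37, 43, 64]
  63 vs smaller child 37 at index 9, swap → [6, 12, 8, 41, 37, 26, 91, 88, 97, 63, 43, 64]

[6, 12, 8, 41, 37, 26, 91, 88, 97, 63, 43, 64]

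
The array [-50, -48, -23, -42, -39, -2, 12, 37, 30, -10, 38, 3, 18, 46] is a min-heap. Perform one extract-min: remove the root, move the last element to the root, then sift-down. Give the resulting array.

[-48, -42, -23, 30, -39, -2, 12, 37, 46, -10, 38, 3, 18]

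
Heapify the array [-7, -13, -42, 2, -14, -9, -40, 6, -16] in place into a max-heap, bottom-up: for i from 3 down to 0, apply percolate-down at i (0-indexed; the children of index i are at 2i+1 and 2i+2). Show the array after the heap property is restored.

sift down from index 3:
  2 vs larger child 6 at index 7, swap → [-7, -13, -42, 6, -14, -9, -40, 2, -16]
sift down from index 2:
  -42 vs larger child -9 at index 5, swap → [-7, -13, -9, 6, -14, -42, -40, 2, -16]
sift down from index 1:
  -13 vs larger child 6 at index 3, swap → [-7, 6, -9, -13, -14, -42, -40, 2, -16]
  -13 vs larger child 2 at index 7, swap → [-7, 6, -9, 2, -14, -42, -40, -13, -16]
sift down from index 0:
  -7 vs larger child 6 at index 1, swap → [6, -7, -9, 2, -14, -42, -40, -13, -16]
  -7 vs larger child 2 at index 3, swap → [6, 2, -9, -7, -14, -42, -40, -13, -16]

[6, 2, -9, -7, -14, -42, -40, -13, -16]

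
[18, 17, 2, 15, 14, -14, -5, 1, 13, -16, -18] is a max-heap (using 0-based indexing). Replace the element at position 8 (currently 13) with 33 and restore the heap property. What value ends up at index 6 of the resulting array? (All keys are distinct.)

set index 8 from 13 to 33 → [18, 17, 2, 15, 14, -14, -5, 1, 33, -16, -18]
33 > parent 15 at index 3, swap → [18, 17, 2, 33, 14, -14, -5, 1, 15, -16, -18]
33 > parent 17 at index 1, swap → [18, 33, 2, 17, 14, -14, -5, 1, 15, -16, -18]
33 > parent 18 at index 0, swap → [33, 18, 2, 17, 14, -14, -5, 1, 15, -16, -18]
resulting array: [33, 18, 2, 17, 14, -14, -5, 1, 15, -16, -18]

-5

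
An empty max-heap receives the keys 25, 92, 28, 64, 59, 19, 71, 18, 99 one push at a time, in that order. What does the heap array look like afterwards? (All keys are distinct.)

Insert 25:
  append 25 at index 0 → [25] (no swap needed)
Insert 92:
  append 92 at index 1 → [25, 92]
  92 > parent 25 at index 0, swap → [92, 25]
Insert 28:
  append 28 at index 2 → [92, 25, 28] (no swap needed)
Insert 64:
  append 64 at index 3 → [92, 25, 28, 64]
  64 > parent 25 at index 1, swap → [92, 64, 28, 25]
Insert 59:
  append 59 at index 4 → [92, 64, 28, 25, 59] (no swap needed)
Insert 19:
  append 19 at index 5 → [92, 64, 28, 25, 59, 19] (no swap needed)
Insert 71:
  append 71 at index 6 → [92, 64, 28, 25, 59, 19, 71]
  71 > parent 28 at index 2, swap → [92, 64, 71, 25, 59, 19, 28]
Insert 18:
  append 18 at index 7 → [92, 64, 71, 25, 59, 19, 28, 18] (no swap needed)
Insert 99:
  append 99 at index 8 → [92, 64, 71, 25, 59, 19, 28, 18, 99]
  99 > parent 25 at index 3, swap → [92, 64, 71, 99, 59, 19, 28, 18, 25]
  99 > parent 64 at index 1, swap → [92, 99, 71, 64, 59, 19, 28, 18, 25]
  99 > parent 92 at index 0, swap → [99, 92, 71, 64, 59, 19, 28, 18, 25]

[99, 92, 71, 64, 59, 19, 28, 18, 25]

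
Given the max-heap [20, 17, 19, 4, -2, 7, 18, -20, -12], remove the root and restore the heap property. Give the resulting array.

remove root 20; move last element -12 to root → [-12, 17, 19, 4, -2, 7, 18, -20]
-12 vs larger child 19 at index 2, swap → [19, 17, -12, 4, -2, 7, 18, -20]
-12 vs larger child 18 at index 6, swap → [19, 17, 18, 4, -2, 7, -12, -20]

[19, 17, 18, 4, -2, 7, -12, -20]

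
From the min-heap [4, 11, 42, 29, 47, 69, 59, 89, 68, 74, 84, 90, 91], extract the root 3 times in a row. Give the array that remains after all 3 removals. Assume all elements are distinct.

extract-min #1 returns 4:
  remove root 4; move last element 91 to root → [91, 11, 42, 29, 47, 69, 59, 89, 68, 74, 84, 90]
  91 vs smaller child 11 at index 1, swap → [11, 91, 42, 29, 47, 69, 59, 89, 68, 74, 84, 90]
  91 vs smaller child 29 at index 3, swap → [11, 29, 42, 91, 47, 69, 59, 89, 68, 74, 84, 90]
  91 vs smaller child 68 at index 8, swap → [11, 29, 42, 68, 47, 69, 59, 89, 91, 74, 84, 90]
extract-min #2 returns 11:
  remove root 11; move last element 90 to root → [90, 29, 42, 68, 47, 69, 59, 89, 91, 74, 84]
  90 vs smaller child 29 at index 1, swap → [29, 90, 42, 68, 47, 69, 59, 89, 91, 74, 84]
  90 vs smaller child 47 at index 4, swap → [29, 47, 42, 68, 90, 69, 59, 89, 91, 74, 84]
  90 vs smaller child 74 at index 9, swap → [29, 47, 42, 68, 74, 69, 59, 89, 91, 90, 84]
extract-min #3 returns 29:
  remove root 29; move last element 84 to root → [84, 47, 42, 68, 74, 69, 59, 89, 91, 90]
  84 vs smaller child 42 at index 2, swap → [42, 47, 84, 68, 74, 69, 59, 89, 91, 90]
  84 vs smaller child 59 at index 6, swap → [42, 47, 59, 68, 74, 69, 84, 89, 91, 90]

[42, 47, 59, 68, 74, 69, 84, 89, 91, 90]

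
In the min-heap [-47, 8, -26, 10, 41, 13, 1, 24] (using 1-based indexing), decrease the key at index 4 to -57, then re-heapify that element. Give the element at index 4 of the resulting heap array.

set index 4 from 10 to -57 → [-47, 8, -26, -57, 41, 13, 1, 24]
-57 < parent 8 at index 2, swap → [-47, -57, -26, 8, 41, 13, 1, 24]
-57 < parent -47 at index 1, swap → [-57, -47, -26, 8, 41, 13, 1, 24]
resulting array: [-57, -47, -26, 8, 41, 13, 1, 24]

8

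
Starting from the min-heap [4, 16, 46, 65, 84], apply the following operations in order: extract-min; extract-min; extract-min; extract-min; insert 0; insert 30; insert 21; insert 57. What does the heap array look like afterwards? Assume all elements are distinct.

extract-min → returns 4:
  remove root 4; move last element 84 to root → [84, 16, 46, 65]
  84 vs smaller child 16 at index 1, swap → [16, 84, 46, 65]
  84 vs only child 65 at index 3, swap → [16, 65, 46, 84]
extract-min → returns 16:
  remove root 16; move last element 84 to root → [84, 65, 46]
  84 vs smaller child 46 at index 2, swap → [46, 65, 84]
extract-min → returns 46:
  remove root 46; move last element 84 to root → [84, 65]
  84 vs only child 65 at index 1, swap → [65, 84]
extract-min → returns 65:
  remove root 65; move last element 84 to root → [84] (no swap needed)
insert 0:
  append 0 at index 1 → [84, 0]
  0 < parent 84 at index 0, swap → [0, 84]
insert 30:
  append 30 at index 2 → [0, 84, 30] (no swap needed)
insert 21:
  append 21 at index 3 → [0, 84, 30, 21]
  21 < parent 84 at index 1, swap → [0, 21, 30, 84]
insert 57:
  append 57 at index 4 → [0, 21, 30, 84, 57] (no swap needed)

[0, 21, 30, 84, 57]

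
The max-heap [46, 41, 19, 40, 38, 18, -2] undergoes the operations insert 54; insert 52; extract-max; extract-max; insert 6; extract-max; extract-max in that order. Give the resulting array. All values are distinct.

[40, 38, 19, 6, -2, 18]

insert 54:
  append 54 at index 7 → [46, 41, 19, 40, 38, 18, -2, 54]
  54 > parent 40 at index 3, swap → [46, 41, 19, 54, 38, 18, -2, 40]
  54 > parent 41 at index 1, swap → [46, 54, 19, 41, 38, 18, -2, 40]
  54 > parent 46 at index 0, swap → [54, 46, 19, 41, 38, 18, -2, 40]
insert 52:
  append 52 at index 8 → [54, 46, 19, 41, 38, 18, -2, 40, 52]
  52 > parent 41 at index 3, swap → [54, 46, 19, 52, 38, 18, -2, 40, 41]
  52 > parent 46 at index 1, swap → [54, 52, 19, 46, 38, 18, -2, 40, 41]
extract-max → returns 54:
  remove root 54; move last element 41 to root → [41, 52, 19, 46, 38, 18, -2, 40]
  41 vs larger child 52 at index 1, swap → [52, 41, 19, 46, 38, 18, -2, 40]
  41 vs larger child 46 at index 3, swap → [52, 46, 19, 41, 38, 18, -2, 40]
extract-max → returns 52:
  remove root 52; move last element 40 to root → [40, 46, 19, 41, 38, 18, -2]
  40 vs larger child 46 at index 1, swap → [46, 40, 19, 41, 38, 18, -2]
  40 vs larger child 41 at index 3, swap → [46, 41, 19, 40, 38, 18, -2]
insert 6:
  append 6 at index 7 → [46, 41, 19, 40, 38, 18, -2, 6] (no swap needed)
extract-max → returns 46:
  remove root 46; move last element 6 to root → [6, 41, 19, 40, 38, 18, -2]
  6 vs larger child 41 at index 1, swap → [41, 6, 19, 40, 38, 18, -2]
  6 vs larger child 40 at index 3, swap → [41, 40, 19, 6, 38, 18, -2]
extract-max → returns 41:
  remove root 41; move last element -2 to root → [-2, 40, 19, 6, 38, 18]
  -2 vs larger child 40 at index 1, swap → [40, -2, 19, 6, 38, 18]
  -2 vs larger child 38 at index 4, swap → [40, 38, 19, 6, -2, 18]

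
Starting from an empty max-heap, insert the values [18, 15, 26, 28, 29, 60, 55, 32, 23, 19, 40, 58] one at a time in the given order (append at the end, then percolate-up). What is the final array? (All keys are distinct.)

[60, 40, 58, 28, 32, 55, 29, 15, 23, 19, 26, 18]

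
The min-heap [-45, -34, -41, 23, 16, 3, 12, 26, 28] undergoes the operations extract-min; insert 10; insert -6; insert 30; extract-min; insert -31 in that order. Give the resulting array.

[-34, -31, 3, 10, -6, 28, 12, 26, 23, 30, 16]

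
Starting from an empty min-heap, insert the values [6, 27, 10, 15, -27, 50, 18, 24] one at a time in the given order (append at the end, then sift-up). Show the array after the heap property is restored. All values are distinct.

[-27, 6, 10, 24, 15, 50, 18, 27]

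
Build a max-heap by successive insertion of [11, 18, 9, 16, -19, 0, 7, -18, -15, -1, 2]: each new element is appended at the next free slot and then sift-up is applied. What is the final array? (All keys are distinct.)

Insert 11:
  append 11 at index 0 → [11] (no swap needed)
Insert 18:
  append 18 at index 1 → [11, 18]
  18 > parent 11 at index 0, swap → [18, 11]
Insert 9:
  append 9 at index 2 → [18, 11, 9] (no swap needed)
Insert 16:
  append 16 at index 3 → [18, 11, 9, 16]
  16 > parent 11 at index 1, swap → [18, 16, 9, 11]
Insert -19:
  append -19 at index 4 → [18, 16, 9, 11, -19] (no swap needed)
Insert 0:
  append 0 at index 5 → [18, 16, 9, 11, -19, 0] (no swap needed)
Insert 7:
  append 7 at index 6 → [18, 16, 9, 11, -19, 0, 7] (no swap needed)
Insert -18:
  append -18 at index 7 → [18, 16, 9, 11, -19, 0, 7, -18] (no swap needed)
Insert -15:
  append -15 at index 8 → [18, 16, 9, 11, -19, 0, 7, -18, -15] (no swap needed)
Insert -1:
  append -1 at index 9 → [18, 16, 9, 11, -19, 0, 7, -18, -15, -1]
  -1 > parent -19 at index 4, swap → [18, 16, 9, 11, -1, 0, 7, -18, -15, -19]
Insert 2:
  append 2 at index 10 → [18, 16, 9, 11, -1, 0, 7, -18, -15, -19, 2]
  2 > parent -1 at index 4, swap → [18, 16, 9, 11, 2, 0, 7, -18, -15, -19, -1]

[18, 16, 9, 11, 2, 0, 7, -18, -15, -19, -1]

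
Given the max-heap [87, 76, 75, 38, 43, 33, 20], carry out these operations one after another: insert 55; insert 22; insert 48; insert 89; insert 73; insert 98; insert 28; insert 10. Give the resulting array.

insert 55:
  append 55 at index 7 → [87, 76, 75, 38, 43, 33, 20, 55]
  55 > parent 38 at index 3, swap → [87, 76, 75, 55, 43, 33, 20, 38]
insert 22:
  append 22 at index 8 → [87, 76, 75, 55, 43, 33, 20, 38, 22] (no swap needed)
insert 48:
  append 48 at index 9 → [87, 76, 75, 55, 43, 33, 20, 38, 22, 48]
  48 > parent 43 at index 4, swap → [87, 76, 75, 55, 48, 33, 20, 38, 22, 43]
insert 89:
  append 89 at index 10 → [87, 76, 75, 55, 48, 33, 20, 38, 22, 43, 89]
  89 > parent 48 at index 4, swap → [87, 76, 75, 55, 89, 33, 20, 38, 22, 43, 48]
  89 > parent 76 at index 1, swap → [87, 89, 75, 55, 76, 33, 20, 38, 22, 43, 48]
  89 > parent 87 at index 0, swap → [89, 87, 75, 55, 76, 33, 20, 38, 22, 43, 48]
insert 73:
  append 73 at index 11 → [89, 87, 75, 55, 76, 33, 20, 38, 22, 43, 48, 73]
  73 > parent 33 at index 5, swap → [89, 87, 75, 55, 76, 73, 20, 38, 22, 43, 48, 33]
insert 98:
  append 98 at index 12 → [89, 87, 75, 55, 76, 73, 20, 38, 22, 43, 48, 33, 98]
  98 > parent 73 at index 5, swap → [89, 87, 75, 55, 76, 98, 20, 38, 22, 43, 48, 33, 73]
  98 > parent 75 at index 2, swap → [89, 87, 98, 55, 76, 75, 20, 38, 22, 43, 48, 33, 73]
  98 > parent 89 at index 0, swap → [98, 87, 89, 55, 76, 75, 20, 38, 22, 43, 48, 33, 73]
insert 28:
  append 28 at index 13 → [98, 87, 89, 55, 76, 75, 20, 38, 22, 43, 48, 33, 73, 28]
  28 > parent 20 at index 6, swap → [98, 87, 89, 55, 76, 75, 28, 38, 22, 43, 48, 33, 73, 20]
insert 10:
  append 10 at index 14 → [98, 87, 89, 55, 76, 75, 28, 38, 22, 43, 48, 33, 73, 20, 10] (no swap needed)

[98, 87, 89, 55, 76, 75, 28, 38, 22, 43, 48, 33, 73, 20, 10]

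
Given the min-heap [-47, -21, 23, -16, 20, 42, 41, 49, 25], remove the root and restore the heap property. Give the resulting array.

[-21, -16, 23, 25, 20, 42, 41, 49]

remove root -47; move last element 25 to root → [25, -21, 23, -16, 20, 42, 41, 49]
25 vs smaller child -21 at index 1, swap → [-21, 25, 23, -16, 20, 42, 41, 49]
25 vs smaller child -16 at index 3, swap → [-21, -16, 23, 25, 20, 42, 41, 49]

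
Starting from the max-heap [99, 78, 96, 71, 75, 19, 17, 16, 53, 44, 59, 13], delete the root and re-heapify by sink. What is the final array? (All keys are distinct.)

remove root 99; move last element 13 to root → [13, 78, 96, 71, 75, 19, 17, 16, 53, 44, 59]
13 vs larger child 96 at index 2, swap → [96, 78, 13, 71, 75, 19, 17, 16, 53, 44, 59]
13 vs larger child 19 at index 5, swap → [96, 78, 19, 71, 75, 13, 17, 16, 53, 44, 59]

[96, 78, 19, 71, 75, 13, 17, 16, 53, 44, 59]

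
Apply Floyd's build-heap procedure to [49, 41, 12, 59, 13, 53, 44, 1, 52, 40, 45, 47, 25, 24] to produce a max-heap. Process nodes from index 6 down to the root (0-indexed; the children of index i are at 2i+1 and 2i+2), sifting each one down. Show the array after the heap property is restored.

sift down from index 6: already satisfies heap property
sift down from index 5: already satisfies heap property
sift down from index 4:
  13 vs larger child 45 at index 10, swap → [49, 41, 12, 59, 45, 53, 44, 1, 52, 40, 13, 47, 25, 24]
sift down from index 3: already satisfies heap property
sift down from index 2:
  12 vs larger child 53 at index 5, swap → [49, 41, 53, 59, 45, 12, 44, 1, 52, 40, 13, 47, 25, 24]
  12 vs larger child 47 at index 11, swap → [49, 41, 53, 59, 45, 47, 44, 1, 52, 40, 13, 12, 25, 24]
sift down from index 1:
  41 vs larger child 59 at index 3, swap → [49, 59, 53, 41, 45, 47, 44, 1, 52, 40, 13, 12, 25, 24]
  41 vs larger child 52 at index 8, swap → [49, 59, 53, 52, 45, 47, 44, 1, 41, 40, 13, 12, 25, 24]
sift down from index 0:
  49 vs larger child 59 at index 1, swap → [59, 49, 53, 52, 45, 47, 44, 1, 41, 40, 13, 12, 25, 24]
  49 vs larger child 52 at index 3, swap → [59, 52, 53, 49, 45, 47, 44, 1, 41, 40, 13, 12, 25, 24]

[59, 52, 53, 49, 45, 47, 44, 1, 41, 40, 13, 12, 25, 24]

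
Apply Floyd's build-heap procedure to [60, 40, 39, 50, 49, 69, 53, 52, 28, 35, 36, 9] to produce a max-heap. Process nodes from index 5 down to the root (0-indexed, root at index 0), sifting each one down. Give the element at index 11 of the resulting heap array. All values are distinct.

sift down from index 5: already satisfies heap property
sift down from index 4: already satisfies heap property
sift down from index 3:
  50 vs larger child 52 at index 7, swap → [60, 40, 39, 52, 49, 69, 53, 50, 28, 35, 36, 9]
sift down from index 2:
  39 vs larger child 69 at index 5, swap → [60, 40, 69, 52, 49, 39, 53, 50, 28, 35, 36, 9]
sift down from index 1:
  40 vs larger child 52 at index 3, swap → [60, 52, 69, 40, 49, 39, 53, 50, 28, 35, 36, 9]
  40 vs larger child 50 at index 7, swap → [60, 52, 69, 50, 49, 39, 53, 40, 28, 35, 36, 9]
sift down from index 0:
  60 vs larger child 69 at index 2, swap → [69, 52, 60, 50, 49, 39, 53, 40, 28, 35, 36, 9]
resulting array: [69, 52, 60, 50, 49, 39, 53, 40, 28, 35, 36, 9]

9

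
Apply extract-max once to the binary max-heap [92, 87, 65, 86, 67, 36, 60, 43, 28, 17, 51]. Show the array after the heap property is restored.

[87, 86, 65, 51, 67, 36, 60, 43, 28, 17]

remove root 92; move last element 51 to root → [51, 87, 65, 86, 67, 36, 60, 43, 28, 17]
51 vs larger child 87 at index 1, swap → [87, 51, 65, 86, 67, 36, 60, 43, 28, 17]
51 vs larger child 86 at index 3, swap → [87, 86, 65, 51, 67, 36, 60, 43, 28, 17]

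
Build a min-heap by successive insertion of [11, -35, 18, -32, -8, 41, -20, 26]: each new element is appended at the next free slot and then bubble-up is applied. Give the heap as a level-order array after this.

[-35, -32, -20, 11, -8, 41, 18, 26]

Insert 11:
  append 11 at index 0 → [11] (no swap needed)
Insert -35:
  append -35 at index 1 → [11, -35]
  -35 < parent 11 at index 0, swap → [-35, 11]
Insert 18:
  append 18 at index 2 → [-35, 11, 18] (no swap needed)
Insert -32:
  append -32 at index 3 → [-35, 11, 18, -32]
  -32 < parent 11 at index 1, swap → [-35, -32, 18, 11]
Insert -8:
  append -8 at index 4 → [-35, -32, 18, 11, -8] (no swap needed)
Insert 41:
  append 41 at index 5 → [-35, -32, 18, 11, -8, 41] (no swap needed)
Insert -20:
  append -20 at index 6 → [-35, -32, 18, 11, -8, 41, -20]
  -20 < parent 18 at index 2, swap → [-35, -32, -20, 11, -8, 41, 18]
Insert 26:
  append 26 at index 7 → [-35, -32, -20, 11, -8, 41, 18, 26] (no swap needed)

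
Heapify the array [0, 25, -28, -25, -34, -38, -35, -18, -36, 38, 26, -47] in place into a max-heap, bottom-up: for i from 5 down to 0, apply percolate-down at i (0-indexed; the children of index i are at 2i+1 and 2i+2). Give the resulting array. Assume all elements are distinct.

sift down from index 5: already satisfies heap property
sift down from index 4:
  -34 vs larger child 38 at index 9, swap → [0, 25, -28, -25, 38, -38, -35, -18, -36, -34, 26, -47]
sift down from index 3:
  -25 vs larger child -18 at index 7, swap → [0, 25, -28, -18, 38, -38, -35, -25, -36, -34, 26, -47]
sift down from index 2: already satisfies heap property
sift down from index 1:
  25 vs larger child 38 at index 4, swap → [0, 38, -28, -18, 25, -38, -35, -25, -36, -34, 26, -47]
  25 vs larger child 26 at index 10, swap → [0, 38, -28, -18, 26, -38, -35, -25, -36, -34, 25, -47]
sift down from index 0:
  0 vs larger child 38 at index 1, swap → [38, 0, -28, -18, 26, -38, -35, -25, -36, -34, 25, -47]
  0 vs larger child 26 at index 4, swap → [38, 26, -28, -18, 0, -38, -35, -25, -36, -34, 25, -47]
  0 vs larger child 25 at index 10, swap → [38, 26, -28, -18, 25, -38, -35, -25, -36, -34, 0, -47]

[38, 26, -28, -18, 25, -38, -35, -25, -36, -34, 0, -47]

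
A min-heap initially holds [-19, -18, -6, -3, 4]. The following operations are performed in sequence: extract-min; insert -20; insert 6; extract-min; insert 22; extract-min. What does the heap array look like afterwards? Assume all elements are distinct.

extract-min → returns -19:
  remove root -19; move last element 4 to root → [4, -18, -6, -3]
  4 vs smaller child -18 at index 1, swap → [-18, 4, -6, -3]
  4 vs only child -3 at index 3, swap → [-18, -3, -6, 4]
insert -20:
  append -20 at index 4 → [-18, -3, -6, 4, -20]
  -20 < parent -3 at index 1, swap → [-18, -20, -6, 4, -3]
  -20 < parent -18 at index 0, swap → [-20, -18, -6, 4, -3]
insert 6:
  append 6 at index 5 → [-20, -18, -6, 4, -3, 6] (no swap needed)
extract-min → returns -20:
  remove root -20; move last element 6 to root → [6, -18, -6, 4, -3]
  6 vs smaller child -18 at index 1, swap → [-18, 6, -6, 4, -3]
  6 vs smaller child -3 at index 4, swap → [-18, -3, -6, 4, 6]
insert 22:
  append 22 at index 5 → [-18, -3, -6, 4, 6, 22] (no swap needed)
extract-min → returns -18:
  remove root -18; move last element 22 to root → [22, -3, -6, 4, 6]
  22 vs smaller child -6 at index 2, swap → [-6, -3, 22, 4, 6]

[-6, -3, 22, 4, 6]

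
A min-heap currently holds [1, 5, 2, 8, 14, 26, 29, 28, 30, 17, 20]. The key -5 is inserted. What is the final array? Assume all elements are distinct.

[-5, 5, 1, 8, 14, 2, 29, 28, 30, 17, 20, 26]

append -5 at index 11 → [1, 5, 2, 8, 14, 26, 29, 28, 30, 17, 20, -5]
-5 < parent 26 at index 5, swap → [1, 5, 2, 8, 14, -5, 29, 28, 30, 17, 20, 26]
-5 < parent 2 at index 2, swap → [1, 5, -5, 8, 14, 2, 29, 28, 30, 17, 20, 26]
-5 < parent 1 at index 0, swap → [-5, 5, 1, 8, 14, 2, 29, 28, 30, 17, 20, 26]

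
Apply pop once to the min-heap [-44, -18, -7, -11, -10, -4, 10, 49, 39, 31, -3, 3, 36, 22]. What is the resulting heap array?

remove root -44; move last element 22 to root → [22, -18, -7, -11, -10, -4, 10, 49, 39, 31, -3, 3, 36]
22 vs smaller child -18 at index 1, swap → [-18, 22, -7, -11, -10, -4, 10, 49, 39, 31, -3, 3, 36]
22 vs smaller child -11 at index 3, swap → [-18, -11, -7, 22, -10, -4, 10, 49, 39, 31, -3, 3, 36]

[-18, -11, -7, 22, -10, -4, 10, 49, 39, 31, -3, 3, 36]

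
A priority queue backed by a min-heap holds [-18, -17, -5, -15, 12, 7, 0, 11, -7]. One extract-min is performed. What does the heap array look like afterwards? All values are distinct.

[-17, -15, -5, -7, 12, 7, 0, 11]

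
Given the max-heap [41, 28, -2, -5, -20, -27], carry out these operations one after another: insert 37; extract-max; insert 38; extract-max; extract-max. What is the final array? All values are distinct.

[28, -5, -2, -27, -20]

insert 37:
  append 37 at index 6 → [41, 28, -2, -5, -20, -27, 37]
  37 > parent -2 at index 2, swap → [41, 28, 37, -5, -20, -27, -2]
extract-max → returns 41:
  remove root 41; move last element -2 to root → [-2, 28, 37, -5, -20, -27]
  -2 vs larger child 37 at index 2, swap → [37, 28, -2, -5, -20, -27]
insert 38:
  append 38 at index 6 → [37, 28, -2, -5, -20, -27, 38]
  38 > parent -2 at index 2, swap → [37, 28, 38, -5, -20, -27, -2]
  38 > parent 37 at index 0, swap → [38, 28, 37, -5, -20, -27, -2]
extract-max → returns 38:
  remove root 38; move last element -2 to root → [-2, 28, 37, -5, -20, -27]
  -2 vs larger child 37 at index 2, swap → [37, 28, -2, -5, -20, -27]
extract-max → returns 37:
  remove root 37; move last element -27 to root → [-27, 28, -2, -5, -20]
  -27 vs larger child 28 at index 1, swap → [28, -27, -2, -5, -20]
  -27 vs larger child -5 at index 3, swap → [28, -5, -2, -27, -20]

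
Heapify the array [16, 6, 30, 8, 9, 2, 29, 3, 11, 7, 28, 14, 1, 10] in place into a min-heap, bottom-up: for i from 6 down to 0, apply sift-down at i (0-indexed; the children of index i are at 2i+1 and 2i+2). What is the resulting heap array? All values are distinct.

[1, 3, 2, 6, 7, 14, 10, 8, 11, 9, 28, 16, 30, 29]

sift down from index 6:
  29 vs only child 10 at index 13, swap → [16, 6, 30, 8, 9, 2, 10, 3, 11, 7, 28, 14, 1, 29]
sift down from index 5:
  2 vs smaller child 1 at index 12, swap → [16, 6, 30, 8, 9, 1, 10, 3, 11, 7, 28, 14, 2, 29]
sift down from index 4:
  9 vs smaller child 7 at index 9, swap → [16, 6, 30, 8, 7, 1, 10, 3, 11, 9, 28, 14, 2, 29]
sift down from index 3:
  8 vs smaller child 3 at index 7, swap → [16, 6, 30, 3, 7, 1, 10, 8, 11, 9, 28, 14, 2, 29]
sift down from index 2:
  30 vs smaller child 1 at index 5, swap → [16, 6, 1, 3, 7, 30, 10, 8, 11, 9, 28, 14, 2, 29]
  30 vs smaller child 2 at index 12, swap → [16, 6, 1, 3, 7, 2, 10, 8, 11, 9, 28, 14, 30, 29]
sift down from index 1:
  6 vs smaller child 3 at index 3, swap → [16, 3, 1, 6, 7, 2, 10, 8, 11, 9, 28, 14, 30, 29]
sift down from index 0:
  16 vs smaller child 1 at index 2, swap → [1, 3, 16, 6, 7, 2, 10, 8, 11, 9, 28, 14, 30, 29]
  16 vs smaller child 2 at index 5, swap → [1, 3, 2, 6, 7, 16, 10, 8, 11, 9, 28, 14, 30, 29]
  16 vs smaller child 14 at index 11, swap → [1, 3, 2, 6, 7, 14, 10, 8, 11, 9, 28, 16, 30, 29]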